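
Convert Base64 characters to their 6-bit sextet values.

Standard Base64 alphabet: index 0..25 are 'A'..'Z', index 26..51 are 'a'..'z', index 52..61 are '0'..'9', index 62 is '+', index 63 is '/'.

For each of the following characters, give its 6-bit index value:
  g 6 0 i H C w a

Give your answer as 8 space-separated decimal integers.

Answer: 32 58 52 34 7 2 48 26

Derivation:
'g': a..z range, 26 + ord('g') − ord('a') = 32
'6': 0..9 range, 52 + ord('6') − ord('0') = 58
'0': 0..9 range, 52 + ord('0') − ord('0') = 52
'i': a..z range, 26 + ord('i') − ord('a') = 34
'H': A..Z range, ord('H') − ord('A') = 7
'C': A..Z range, ord('C') − ord('A') = 2
'w': a..z range, 26 + ord('w') − ord('a') = 48
'a': a..z range, 26 + ord('a') − ord('a') = 26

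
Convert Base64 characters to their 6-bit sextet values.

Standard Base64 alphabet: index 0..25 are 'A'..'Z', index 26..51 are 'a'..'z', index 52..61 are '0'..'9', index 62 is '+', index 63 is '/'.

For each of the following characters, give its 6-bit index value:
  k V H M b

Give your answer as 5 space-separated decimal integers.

Answer: 36 21 7 12 27

Derivation:
'k': a..z range, 26 + ord('k') − ord('a') = 36
'V': A..Z range, ord('V') − ord('A') = 21
'H': A..Z range, ord('H') − ord('A') = 7
'M': A..Z range, ord('M') − ord('A') = 12
'b': a..z range, 26 + ord('b') − ord('a') = 27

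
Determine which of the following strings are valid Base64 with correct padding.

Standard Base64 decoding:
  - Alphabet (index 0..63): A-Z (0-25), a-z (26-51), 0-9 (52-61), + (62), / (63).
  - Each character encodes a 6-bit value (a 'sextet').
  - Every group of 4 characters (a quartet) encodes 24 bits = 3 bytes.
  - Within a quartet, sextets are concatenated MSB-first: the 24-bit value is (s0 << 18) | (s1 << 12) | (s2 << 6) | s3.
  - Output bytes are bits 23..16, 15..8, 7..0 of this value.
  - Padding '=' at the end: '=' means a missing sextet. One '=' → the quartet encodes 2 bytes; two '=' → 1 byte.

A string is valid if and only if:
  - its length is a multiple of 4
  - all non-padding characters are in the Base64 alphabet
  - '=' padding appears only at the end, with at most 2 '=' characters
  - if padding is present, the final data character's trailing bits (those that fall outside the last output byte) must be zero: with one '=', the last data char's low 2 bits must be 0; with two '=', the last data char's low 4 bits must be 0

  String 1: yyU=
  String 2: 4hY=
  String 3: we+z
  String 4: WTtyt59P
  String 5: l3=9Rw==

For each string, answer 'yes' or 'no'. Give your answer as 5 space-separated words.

Answer: yes yes yes yes no

Derivation:
String 1: 'yyU=' → valid
String 2: '4hY=' → valid
String 3: 'we+z' → valid
String 4: 'WTtyt59P' → valid
String 5: 'l3=9Rw==' → invalid (bad char(s): ['=']; '=' in middle)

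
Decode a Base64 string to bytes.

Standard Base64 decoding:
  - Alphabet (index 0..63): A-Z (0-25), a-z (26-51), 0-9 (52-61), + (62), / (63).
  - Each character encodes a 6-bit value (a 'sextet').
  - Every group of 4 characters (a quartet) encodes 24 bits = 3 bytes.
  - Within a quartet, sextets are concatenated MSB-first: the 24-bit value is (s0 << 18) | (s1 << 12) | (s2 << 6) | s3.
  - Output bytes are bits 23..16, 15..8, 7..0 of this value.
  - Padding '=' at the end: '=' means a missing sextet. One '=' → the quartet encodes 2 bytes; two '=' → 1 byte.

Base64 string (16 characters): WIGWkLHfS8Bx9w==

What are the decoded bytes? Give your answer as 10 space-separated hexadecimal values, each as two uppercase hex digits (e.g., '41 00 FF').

Answer: 58 81 96 90 B1 DF 4B C0 71 F7

Derivation:
After char 0 ('W'=22): chars_in_quartet=1 acc=0x16 bytes_emitted=0
After char 1 ('I'=8): chars_in_quartet=2 acc=0x588 bytes_emitted=0
After char 2 ('G'=6): chars_in_quartet=3 acc=0x16206 bytes_emitted=0
After char 3 ('W'=22): chars_in_quartet=4 acc=0x588196 -> emit 58 81 96, reset; bytes_emitted=3
After char 4 ('k'=36): chars_in_quartet=1 acc=0x24 bytes_emitted=3
After char 5 ('L'=11): chars_in_quartet=2 acc=0x90B bytes_emitted=3
After char 6 ('H'=7): chars_in_quartet=3 acc=0x242C7 bytes_emitted=3
After char 7 ('f'=31): chars_in_quartet=4 acc=0x90B1DF -> emit 90 B1 DF, reset; bytes_emitted=6
After char 8 ('S'=18): chars_in_quartet=1 acc=0x12 bytes_emitted=6
After char 9 ('8'=60): chars_in_quartet=2 acc=0x4BC bytes_emitted=6
After char 10 ('B'=1): chars_in_quartet=3 acc=0x12F01 bytes_emitted=6
After char 11 ('x'=49): chars_in_quartet=4 acc=0x4BC071 -> emit 4B C0 71, reset; bytes_emitted=9
After char 12 ('9'=61): chars_in_quartet=1 acc=0x3D bytes_emitted=9
After char 13 ('w'=48): chars_in_quartet=2 acc=0xF70 bytes_emitted=9
Padding '==': partial quartet acc=0xF70 -> emit F7; bytes_emitted=10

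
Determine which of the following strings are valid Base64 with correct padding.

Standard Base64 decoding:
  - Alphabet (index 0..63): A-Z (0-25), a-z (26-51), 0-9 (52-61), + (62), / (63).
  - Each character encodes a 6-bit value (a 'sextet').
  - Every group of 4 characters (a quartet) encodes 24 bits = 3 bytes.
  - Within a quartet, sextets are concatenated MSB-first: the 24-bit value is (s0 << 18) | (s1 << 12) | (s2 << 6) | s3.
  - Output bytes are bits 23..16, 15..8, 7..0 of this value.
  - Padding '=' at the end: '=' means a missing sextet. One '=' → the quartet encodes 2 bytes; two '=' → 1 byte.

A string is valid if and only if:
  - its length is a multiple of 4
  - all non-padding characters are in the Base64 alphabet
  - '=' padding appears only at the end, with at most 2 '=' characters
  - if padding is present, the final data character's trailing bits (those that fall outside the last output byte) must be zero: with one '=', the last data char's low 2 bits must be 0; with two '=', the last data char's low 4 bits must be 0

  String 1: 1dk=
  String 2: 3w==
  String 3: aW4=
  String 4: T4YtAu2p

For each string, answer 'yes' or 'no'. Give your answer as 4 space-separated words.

Answer: yes yes yes yes

Derivation:
String 1: '1dk=' → valid
String 2: '3w==' → valid
String 3: 'aW4=' → valid
String 4: 'T4YtAu2p' → valid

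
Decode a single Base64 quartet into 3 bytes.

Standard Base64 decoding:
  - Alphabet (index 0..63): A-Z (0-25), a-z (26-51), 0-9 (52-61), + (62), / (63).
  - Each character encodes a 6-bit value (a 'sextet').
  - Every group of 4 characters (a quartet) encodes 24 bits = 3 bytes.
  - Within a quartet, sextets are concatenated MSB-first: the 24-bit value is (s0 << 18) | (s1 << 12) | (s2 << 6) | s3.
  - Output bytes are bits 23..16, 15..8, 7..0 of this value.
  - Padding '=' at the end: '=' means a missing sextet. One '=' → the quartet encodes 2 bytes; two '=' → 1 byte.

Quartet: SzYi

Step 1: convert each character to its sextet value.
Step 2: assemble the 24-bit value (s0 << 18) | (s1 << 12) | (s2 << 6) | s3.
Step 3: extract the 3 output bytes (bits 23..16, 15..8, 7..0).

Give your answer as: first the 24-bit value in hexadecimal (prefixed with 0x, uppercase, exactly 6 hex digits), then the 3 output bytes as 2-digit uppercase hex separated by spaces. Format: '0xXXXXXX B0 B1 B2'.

Answer: 0x4B3622 4B 36 22

Derivation:
Sextets: S=18, z=51, Y=24, i=34
24-bit: (18<<18) | (51<<12) | (24<<6) | 34
      = 0x480000 | 0x033000 | 0x000600 | 0x000022
      = 0x4B3622
Bytes: (v>>16)&0xFF=4B, (v>>8)&0xFF=36, v&0xFF=22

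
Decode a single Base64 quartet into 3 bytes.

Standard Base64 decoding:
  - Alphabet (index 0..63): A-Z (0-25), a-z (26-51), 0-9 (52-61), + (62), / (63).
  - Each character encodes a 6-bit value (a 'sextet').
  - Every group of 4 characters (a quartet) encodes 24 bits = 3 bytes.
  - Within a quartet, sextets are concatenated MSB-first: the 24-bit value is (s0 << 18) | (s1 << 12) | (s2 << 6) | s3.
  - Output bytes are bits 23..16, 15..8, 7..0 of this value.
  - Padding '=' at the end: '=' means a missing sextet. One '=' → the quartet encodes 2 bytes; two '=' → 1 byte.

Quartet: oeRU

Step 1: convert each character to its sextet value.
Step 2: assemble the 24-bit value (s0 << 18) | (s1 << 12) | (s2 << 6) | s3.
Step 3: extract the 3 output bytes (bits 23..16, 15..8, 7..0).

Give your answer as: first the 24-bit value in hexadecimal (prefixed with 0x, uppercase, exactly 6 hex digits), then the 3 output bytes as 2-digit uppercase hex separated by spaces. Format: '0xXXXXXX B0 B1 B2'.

Sextets: o=40, e=30, R=17, U=20
24-bit: (40<<18) | (30<<12) | (17<<6) | 20
      = 0xA00000 | 0x01E000 | 0x000440 | 0x000014
      = 0xA1E454
Bytes: (v>>16)&0xFF=A1, (v>>8)&0xFF=E4, v&0xFF=54

Answer: 0xA1E454 A1 E4 54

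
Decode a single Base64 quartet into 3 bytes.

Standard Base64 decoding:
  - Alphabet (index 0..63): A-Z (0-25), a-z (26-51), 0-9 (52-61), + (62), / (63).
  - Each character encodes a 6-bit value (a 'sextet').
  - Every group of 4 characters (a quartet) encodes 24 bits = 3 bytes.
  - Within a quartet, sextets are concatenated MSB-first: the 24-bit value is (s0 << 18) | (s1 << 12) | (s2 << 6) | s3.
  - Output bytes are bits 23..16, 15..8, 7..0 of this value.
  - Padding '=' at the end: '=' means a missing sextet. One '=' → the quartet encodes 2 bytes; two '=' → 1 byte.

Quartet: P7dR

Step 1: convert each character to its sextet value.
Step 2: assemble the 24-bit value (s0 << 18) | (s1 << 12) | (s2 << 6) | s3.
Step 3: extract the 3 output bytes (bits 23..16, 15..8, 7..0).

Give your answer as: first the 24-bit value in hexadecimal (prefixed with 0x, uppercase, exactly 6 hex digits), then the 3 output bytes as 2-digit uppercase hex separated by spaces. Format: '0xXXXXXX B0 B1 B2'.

Sextets: P=15, 7=59, d=29, R=17
24-bit: (15<<18) | (59<<12) | (29<<6) | 17
      = 0x3C0000 | 0x03B000 | 0x000740 | 0x000011
      = 0x3FB751
Bytes: (v>>16)&0xFF=3F, (v>>8)&0xFF=B7, v&0xFF=51

Answer: 0x3FB751 3F B7 51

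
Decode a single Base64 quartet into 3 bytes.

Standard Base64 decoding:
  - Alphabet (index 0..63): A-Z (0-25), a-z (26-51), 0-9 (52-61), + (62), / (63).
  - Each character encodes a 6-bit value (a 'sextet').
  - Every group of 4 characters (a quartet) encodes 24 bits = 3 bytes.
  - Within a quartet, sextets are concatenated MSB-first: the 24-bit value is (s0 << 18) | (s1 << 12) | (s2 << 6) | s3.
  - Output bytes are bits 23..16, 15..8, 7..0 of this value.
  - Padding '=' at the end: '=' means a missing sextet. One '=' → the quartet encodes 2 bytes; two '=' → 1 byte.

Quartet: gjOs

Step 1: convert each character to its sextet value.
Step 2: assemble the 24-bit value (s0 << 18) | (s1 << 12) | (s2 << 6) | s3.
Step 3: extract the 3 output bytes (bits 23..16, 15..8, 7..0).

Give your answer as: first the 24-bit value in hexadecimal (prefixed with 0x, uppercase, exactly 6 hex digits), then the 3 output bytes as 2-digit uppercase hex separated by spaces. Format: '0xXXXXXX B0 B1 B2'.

Answer: 0x8233AC 82 33 AC

Derivation:
Sextets: g=32, j=35, O=14, s=44
24-bit: (32<<18) | (35<<12) | (14<<6) | 44
      = 0x800000 | 0x023000 | 0x000380 | 0x00002C
      = 0x8233AC
Bytes: (v>>16)&0xFF=82, (v>>8)&0xFF=33, v&0xFF=AC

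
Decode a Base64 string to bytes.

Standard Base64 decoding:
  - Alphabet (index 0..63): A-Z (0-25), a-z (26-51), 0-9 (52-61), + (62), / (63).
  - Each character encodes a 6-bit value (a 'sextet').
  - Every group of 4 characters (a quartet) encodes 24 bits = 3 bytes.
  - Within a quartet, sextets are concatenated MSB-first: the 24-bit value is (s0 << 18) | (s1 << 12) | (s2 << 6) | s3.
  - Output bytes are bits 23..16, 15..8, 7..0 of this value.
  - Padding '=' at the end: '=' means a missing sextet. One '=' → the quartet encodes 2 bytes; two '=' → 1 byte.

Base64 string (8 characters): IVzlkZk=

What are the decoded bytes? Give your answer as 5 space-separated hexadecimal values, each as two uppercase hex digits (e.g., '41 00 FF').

After char 0 ('I'=8): chars_in_quartet=1 acc=0x8 bytes_emitted=0
After char 1 ('V'=21): chars_in_quartet=2 acc=0x215 bytes_emitted=0
After char 2 ('z'=51): chars_in_quartet=3 acc=0x8573 bytes_emitted=0
After char 3 ('l'=37): chars_in_quartet=4 acc=0x215CE5 -> emit 21 5C E5, reset; bytes_emitted=3
After char 4 ('k'=36): chars_in_quartet=1 acc=0x24 bytes_emitted=3
After char 5 ('Z'=25): chars_in_quartet=2 acc=0x919 bytes_emitted=3
After char 6 ('k'=36): chars_in_quartet=3 acc=0x24664 bytes_emitted=3
Padding '=': partial quartet acc=0x24664 -> emit 91 99; bytes_emitted=5

Answer: 21 5C E5 91 99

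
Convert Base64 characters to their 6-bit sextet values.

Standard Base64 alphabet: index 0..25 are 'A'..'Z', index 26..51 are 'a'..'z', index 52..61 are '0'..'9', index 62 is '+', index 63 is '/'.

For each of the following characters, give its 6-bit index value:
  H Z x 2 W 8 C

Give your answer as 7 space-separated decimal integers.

'H': A..Z range, ord('H') − ord('A') = 7
'Z': A..Z range, ord('Z') − ord('A') = 25
'x': a..z range, 26 + ord('x') − ord('a') = 49
'2': 0..9 range, 52 + ord('2') − ord('0') = 54
'W': A..Z range, ord('W') − ord('A') = 22
'8': 0..9 range, 52 + ord('8') − ord('0') = 60
'C': A..Z range, ord('C') − ord('A') = 2

Answer: 7 25 49 54 22 60 2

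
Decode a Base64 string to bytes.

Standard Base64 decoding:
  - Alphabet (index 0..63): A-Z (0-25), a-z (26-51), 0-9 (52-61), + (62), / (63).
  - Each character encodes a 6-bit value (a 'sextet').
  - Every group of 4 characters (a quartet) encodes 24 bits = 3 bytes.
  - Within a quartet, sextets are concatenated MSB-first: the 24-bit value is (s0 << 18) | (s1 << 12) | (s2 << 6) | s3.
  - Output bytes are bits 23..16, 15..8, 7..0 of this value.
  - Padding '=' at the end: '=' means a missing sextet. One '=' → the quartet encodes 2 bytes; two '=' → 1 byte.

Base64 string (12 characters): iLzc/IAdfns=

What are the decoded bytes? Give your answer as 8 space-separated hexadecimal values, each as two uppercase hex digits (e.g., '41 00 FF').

Answer: 88 BC DC FC 80 1D 7E 7B

Derivation:
After char 0 ('i'=34): chars_in_quartet=1 acc=0x22 bytes_emitted=0
After char 1 ('L'=11): chars_in_quartet=2 acc=0x88B bytes_emitted=0
After char 2 ('z'=51): chars_in_quartet=3 acc=0x222F3 bytes_emitted=0
After char 3 ('c'=28): chars_in_quartet=4 acc=0x88BCDC -> emit 88 BC DC, reset; bytes_emitted=3
After char 4 ('/'=63): chars_in_quartet=1 acc=0x3F bytes_emitted=3
After char 5 ('I'=8): chars_in_quartet=2 acc=0xFC8 bytes_emitted=3
After char 6 ('A'=0): chars_in_quartet=3 acc=0x3F200 bytes_emitted=3
After char 7 ('d'=29): chars_in_quartet=4 acc=0xFC801D -> emit FC 80 1D, reset; bytes_emitted=6
After char 8 ('f'=31): chars_in_quartet=1 acc=0x1F bytes_emitted=6
After char 9 ('n'=39): chars_in_quartet=2 acc=0x7E7 bytes_emitted=6
After char 10 ('s'=44): chars_in_quartet=3 acc=0x1F9EC bytes_emitted=6
Padding '=': partial quartet acc=0x1F9EC -> emit 7E 7B; bytes_emitted=8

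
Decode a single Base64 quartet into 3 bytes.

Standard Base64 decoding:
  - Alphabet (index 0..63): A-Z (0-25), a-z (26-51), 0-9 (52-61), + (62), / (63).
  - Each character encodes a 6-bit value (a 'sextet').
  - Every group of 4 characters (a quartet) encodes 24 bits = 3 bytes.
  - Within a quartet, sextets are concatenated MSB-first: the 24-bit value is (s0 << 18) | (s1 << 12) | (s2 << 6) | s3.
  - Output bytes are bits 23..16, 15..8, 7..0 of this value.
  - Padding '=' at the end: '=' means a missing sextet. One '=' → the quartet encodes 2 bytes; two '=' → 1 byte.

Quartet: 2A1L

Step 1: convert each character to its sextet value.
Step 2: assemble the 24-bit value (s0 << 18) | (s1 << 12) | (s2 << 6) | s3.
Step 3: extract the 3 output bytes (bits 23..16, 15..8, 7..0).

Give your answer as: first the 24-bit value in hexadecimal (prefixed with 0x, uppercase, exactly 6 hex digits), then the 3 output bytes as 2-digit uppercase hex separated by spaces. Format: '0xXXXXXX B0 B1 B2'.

Sextets: 2=54, A=0, 1=53, L=11
24-bit: (54<<18) | (0<<12) | (53<<6) | 11
      = 0xD80000 | 0x000000 | 0x000D40 | 0x00000B
      = 0xD80D4B
Bytes: (v>>16)&0xFF=D8, (v>>8)&0xFF=0D, v&0xFF=4B

Answer: 0xD80D4B D8 0D 4B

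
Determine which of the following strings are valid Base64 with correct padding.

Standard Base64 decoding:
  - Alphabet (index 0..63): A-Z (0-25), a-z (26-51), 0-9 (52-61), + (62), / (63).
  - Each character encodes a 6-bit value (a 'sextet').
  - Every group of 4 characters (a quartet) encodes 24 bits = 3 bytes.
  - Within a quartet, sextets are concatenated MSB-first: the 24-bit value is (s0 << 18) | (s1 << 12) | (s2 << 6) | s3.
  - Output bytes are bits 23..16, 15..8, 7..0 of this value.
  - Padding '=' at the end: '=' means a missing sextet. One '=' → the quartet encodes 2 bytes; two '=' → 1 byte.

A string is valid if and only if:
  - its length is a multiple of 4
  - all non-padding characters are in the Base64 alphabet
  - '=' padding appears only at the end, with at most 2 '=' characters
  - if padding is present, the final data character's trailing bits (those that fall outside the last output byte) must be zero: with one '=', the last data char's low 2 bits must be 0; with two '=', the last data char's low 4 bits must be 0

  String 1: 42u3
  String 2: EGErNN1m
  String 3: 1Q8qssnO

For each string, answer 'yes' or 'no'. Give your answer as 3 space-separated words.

String 1: '42u3' → valid
String 2: 'EGErNN1m' → valid
String 3: '1Q8qssnO' → valid

Answer: yes yes yes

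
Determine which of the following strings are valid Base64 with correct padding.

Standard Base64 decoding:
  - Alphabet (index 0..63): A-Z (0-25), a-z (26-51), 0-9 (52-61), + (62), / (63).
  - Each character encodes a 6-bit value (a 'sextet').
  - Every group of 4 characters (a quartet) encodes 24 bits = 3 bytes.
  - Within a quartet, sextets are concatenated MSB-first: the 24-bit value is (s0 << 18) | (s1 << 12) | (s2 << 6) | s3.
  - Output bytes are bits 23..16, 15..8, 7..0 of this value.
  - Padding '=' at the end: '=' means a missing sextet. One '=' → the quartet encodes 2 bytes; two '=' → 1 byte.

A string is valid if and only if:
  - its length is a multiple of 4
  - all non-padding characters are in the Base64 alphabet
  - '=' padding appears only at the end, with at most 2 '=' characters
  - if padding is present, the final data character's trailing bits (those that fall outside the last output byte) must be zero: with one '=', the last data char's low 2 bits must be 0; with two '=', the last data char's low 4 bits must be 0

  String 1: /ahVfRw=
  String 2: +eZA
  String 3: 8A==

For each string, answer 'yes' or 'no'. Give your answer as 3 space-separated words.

String 1: '/ahVfRw=' → valid
String 2: '+eZA' → valid
String 3: '8A==' → valid

Answer: yes yes yes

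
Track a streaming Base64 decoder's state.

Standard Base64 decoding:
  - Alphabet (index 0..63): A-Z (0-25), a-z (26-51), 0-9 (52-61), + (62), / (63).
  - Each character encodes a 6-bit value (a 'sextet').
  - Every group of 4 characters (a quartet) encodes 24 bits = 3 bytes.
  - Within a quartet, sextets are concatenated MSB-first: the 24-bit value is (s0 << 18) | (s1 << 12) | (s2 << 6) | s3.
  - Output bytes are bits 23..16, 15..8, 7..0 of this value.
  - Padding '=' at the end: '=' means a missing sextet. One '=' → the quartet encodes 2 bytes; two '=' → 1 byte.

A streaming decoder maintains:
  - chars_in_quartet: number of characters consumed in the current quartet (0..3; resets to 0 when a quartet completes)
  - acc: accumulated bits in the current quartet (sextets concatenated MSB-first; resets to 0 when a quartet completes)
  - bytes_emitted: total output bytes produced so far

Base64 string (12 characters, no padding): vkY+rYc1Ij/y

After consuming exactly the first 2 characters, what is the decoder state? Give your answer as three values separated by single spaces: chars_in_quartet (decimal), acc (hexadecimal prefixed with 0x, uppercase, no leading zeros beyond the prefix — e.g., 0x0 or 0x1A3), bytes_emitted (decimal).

After char 0 ('v'=47): chars_in_quartet=1 acc=0x2F bytes_emitted=0
After char 1 ('k'=36): chars_in_quartet=2 acc=0xBE4 bytes_emitted=0

Answer: 2 0xBE4 0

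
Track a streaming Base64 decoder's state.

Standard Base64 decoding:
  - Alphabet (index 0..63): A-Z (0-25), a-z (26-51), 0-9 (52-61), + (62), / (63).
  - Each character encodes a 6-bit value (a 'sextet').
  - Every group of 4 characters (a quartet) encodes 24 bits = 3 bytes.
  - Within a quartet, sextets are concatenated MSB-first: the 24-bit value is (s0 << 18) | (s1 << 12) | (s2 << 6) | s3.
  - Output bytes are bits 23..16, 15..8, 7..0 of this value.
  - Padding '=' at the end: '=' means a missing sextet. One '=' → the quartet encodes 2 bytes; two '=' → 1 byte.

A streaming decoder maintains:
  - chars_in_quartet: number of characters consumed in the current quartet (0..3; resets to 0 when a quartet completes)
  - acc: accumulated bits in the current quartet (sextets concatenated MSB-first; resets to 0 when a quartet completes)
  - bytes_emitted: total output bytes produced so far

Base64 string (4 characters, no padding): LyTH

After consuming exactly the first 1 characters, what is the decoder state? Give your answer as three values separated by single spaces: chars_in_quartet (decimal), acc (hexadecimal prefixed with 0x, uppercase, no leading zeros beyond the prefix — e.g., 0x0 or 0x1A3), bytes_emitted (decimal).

After char 0 ('L'=11): chars_in_quartet=1 acc=0xB bytes_emitted=0

Answer: 1 0xB 0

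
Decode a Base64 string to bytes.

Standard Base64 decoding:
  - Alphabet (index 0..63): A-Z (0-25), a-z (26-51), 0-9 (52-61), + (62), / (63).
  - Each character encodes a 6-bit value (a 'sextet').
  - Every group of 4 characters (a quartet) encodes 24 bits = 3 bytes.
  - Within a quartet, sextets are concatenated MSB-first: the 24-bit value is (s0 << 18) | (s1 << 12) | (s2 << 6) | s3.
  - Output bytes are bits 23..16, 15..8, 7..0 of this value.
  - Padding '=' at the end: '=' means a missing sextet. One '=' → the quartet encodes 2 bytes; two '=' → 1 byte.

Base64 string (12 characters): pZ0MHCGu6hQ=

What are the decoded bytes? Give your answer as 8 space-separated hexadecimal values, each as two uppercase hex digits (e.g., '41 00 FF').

Answer: A5 9D 0C 1C 21 AE EA 14

Derivation:
After char 0 ('p'=41): chars_in_quartet=1 acc=0x29 bytes_emitted=0
After char 1 ('Z'=25): chars_in_quartet=2 acc=0xA59 bytes_emitted=0
After char 2 ('0'=52): chars_in_quartet=3 acc=0x29674 bytes_emitted=0
After char 3 ('M'=12): chars_in_quartet=4 acc=0xA59D0C -> emit A5 9D 0C, reset; bytes_emitted=3
After char 4 ('H'=7): chars_in_quartet=1 acc=0x7 bytes_emitted=3
After char 5 ('C'=2): chars_in_quartet=2 acc=0x1C2 bytes_emitted=3
After char 6 ('G'=6): chars_in_quartet=3 acc=0x7086 bytes_emitted=3
After char 7 ('u'=46): chars_in_quartet=4 acc=0x1C21AE -> emit 1C 21 AE, reset; bytes_emitted=6
After char 8 ('6'=58): chars_in_quartet=1 acc=0x3A bytes_emitted=6
After char 9 ('h'=33): chars_in_quartet=2 acc=0xEA1 bytes_emitted=6
After char 10 ('Q'=16): chars_in_quartet=3 acc=0x3A850 bytes_emitted=6
Padding '=': partial quartet acc=0x3A850 -> emit EA 14; bytes_emitted=8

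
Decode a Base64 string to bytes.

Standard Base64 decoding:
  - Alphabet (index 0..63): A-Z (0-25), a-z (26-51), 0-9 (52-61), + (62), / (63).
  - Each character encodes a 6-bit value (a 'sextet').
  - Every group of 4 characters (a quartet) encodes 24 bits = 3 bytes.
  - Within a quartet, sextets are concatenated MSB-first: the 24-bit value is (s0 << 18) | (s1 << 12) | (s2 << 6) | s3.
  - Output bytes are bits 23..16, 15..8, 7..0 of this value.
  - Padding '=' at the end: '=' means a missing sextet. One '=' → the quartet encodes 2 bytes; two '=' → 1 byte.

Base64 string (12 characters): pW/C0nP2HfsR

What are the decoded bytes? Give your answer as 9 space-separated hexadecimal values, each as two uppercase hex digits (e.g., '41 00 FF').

After char 0 ('p'=41): chars_in_quartet=1 acc=0x29 bytes_emitted=0
After char 1 ('W'=22): chars_in_quartet=2 acc=0xA56 bytes_emitted=0
After char 2 ('/'=63): chars_in_quartet=3 acc=0x295BF bytes_emitted=0
After char 3 ('C'=2): chars_in_quartet=4 acc=0xA56FC2 -> emit A5 6F C2, reset; bytes_emitted=3
After char 4 ('0'=52): chars_in_quartet=1 acc=0x34 bytes_emitted=3
After char 5 ('n'=39): chars_in_quartet=2 acc=0xD27 bytes_emitted=3
After char 6 ('P'=15): chars_in_quartet=3 acc=0x349CF bytes_emitted=3
After char 7 ('2'=54): chars_in_quartet=4 acc=0xD273F6 -> emit D2 73 F6, reset; bytes_emitted=6
After char 8 ('H'=7): chars_in_quartet=1 acc=0x7 bytes_emitted=6
After char 9 ('f'=31): chars_in_quartet=2 acc=0x1DF bytes_emitted=6
After char 10 ('s'=44): chars_in_quartet=3 acc=0x77EC bytes_emitted=6
After char 11 ('R'=17): chars_in_quartet=4 acc=0x1DFB11 -> emit 1D FB 11, reset; bytes_emitted=9

Answer: A5 6F C2 D2 73 F6 1D FB 11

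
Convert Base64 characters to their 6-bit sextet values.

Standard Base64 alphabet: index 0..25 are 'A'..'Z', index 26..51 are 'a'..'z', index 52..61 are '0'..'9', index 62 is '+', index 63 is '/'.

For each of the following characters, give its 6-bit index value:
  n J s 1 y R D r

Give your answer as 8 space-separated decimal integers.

Answer: 39 9 44 53 50 17 3 43

Derivation:
'n': a..z range, 26 + ord('n') − ord('a') = 39
'J': A..Z range, ord('J') − ord('A') = 9
's': a..z range, 26 + ord('s') − ord('a') = 44
'1': 0..9 range, 52 + ord('1') − ord('0') = 53
'y': a..z range, 26 + ord('y') − ord('a') = 50
'R': A..Z range, ord('R') − ord('A') = 17
'D': A..Z range, ord('D') − ord('A') = 3
'r': a..z range, 26 + ord('r') − ord('a') = 43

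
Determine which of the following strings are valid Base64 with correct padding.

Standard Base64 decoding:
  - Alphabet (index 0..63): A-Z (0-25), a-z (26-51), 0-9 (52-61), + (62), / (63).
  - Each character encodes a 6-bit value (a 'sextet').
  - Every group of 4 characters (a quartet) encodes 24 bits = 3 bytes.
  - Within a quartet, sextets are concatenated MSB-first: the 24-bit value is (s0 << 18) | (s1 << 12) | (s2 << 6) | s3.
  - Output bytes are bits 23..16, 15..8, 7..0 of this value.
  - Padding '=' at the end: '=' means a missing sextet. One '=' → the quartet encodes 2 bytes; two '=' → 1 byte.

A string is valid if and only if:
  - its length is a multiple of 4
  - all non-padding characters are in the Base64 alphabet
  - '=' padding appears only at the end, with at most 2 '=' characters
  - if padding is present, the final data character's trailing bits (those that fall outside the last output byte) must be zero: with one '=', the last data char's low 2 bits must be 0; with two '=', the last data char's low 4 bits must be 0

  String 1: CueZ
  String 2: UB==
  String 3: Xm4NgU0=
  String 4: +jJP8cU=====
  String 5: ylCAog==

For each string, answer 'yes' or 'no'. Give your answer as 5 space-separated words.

Answer: yes no yes no yes

Derivation:
String 1: 'CueZ' → valid
String 2: 'UB==' → invalid (bad trailing bits)
String 3: 'Xm4NgU0=' → valid
String 4: '+jJP8cU=====' → invalid (5 pad chars (max 2))
String 5: 'ylCAog==' → valid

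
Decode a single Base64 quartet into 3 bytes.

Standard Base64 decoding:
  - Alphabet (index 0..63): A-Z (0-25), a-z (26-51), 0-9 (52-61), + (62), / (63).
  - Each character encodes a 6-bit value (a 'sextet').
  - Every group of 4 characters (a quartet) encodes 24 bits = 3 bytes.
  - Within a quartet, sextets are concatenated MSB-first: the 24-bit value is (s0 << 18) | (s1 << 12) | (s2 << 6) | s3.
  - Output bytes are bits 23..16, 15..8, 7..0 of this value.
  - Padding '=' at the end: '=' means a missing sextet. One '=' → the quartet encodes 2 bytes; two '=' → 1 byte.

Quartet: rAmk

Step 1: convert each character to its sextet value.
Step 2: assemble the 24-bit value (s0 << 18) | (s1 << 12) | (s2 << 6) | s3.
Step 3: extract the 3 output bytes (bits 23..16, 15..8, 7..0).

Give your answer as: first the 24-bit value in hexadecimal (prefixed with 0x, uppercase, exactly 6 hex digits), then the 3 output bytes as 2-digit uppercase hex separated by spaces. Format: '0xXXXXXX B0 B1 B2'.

Sextets: r=43, A=0, m=38, k=36
24-bit: (43<<18) | (0<<12) | (38<<6) | 36
      = 0xAC0000 | 0x000000 | 0x000980 | 0x000024
      = 0xAC09A4
Bytes: (v>>16)&0xFF=AC, (v>>8)&0xFF=09, v&0xFF=A4

Answer: 0xAC09A4 AC 09 A4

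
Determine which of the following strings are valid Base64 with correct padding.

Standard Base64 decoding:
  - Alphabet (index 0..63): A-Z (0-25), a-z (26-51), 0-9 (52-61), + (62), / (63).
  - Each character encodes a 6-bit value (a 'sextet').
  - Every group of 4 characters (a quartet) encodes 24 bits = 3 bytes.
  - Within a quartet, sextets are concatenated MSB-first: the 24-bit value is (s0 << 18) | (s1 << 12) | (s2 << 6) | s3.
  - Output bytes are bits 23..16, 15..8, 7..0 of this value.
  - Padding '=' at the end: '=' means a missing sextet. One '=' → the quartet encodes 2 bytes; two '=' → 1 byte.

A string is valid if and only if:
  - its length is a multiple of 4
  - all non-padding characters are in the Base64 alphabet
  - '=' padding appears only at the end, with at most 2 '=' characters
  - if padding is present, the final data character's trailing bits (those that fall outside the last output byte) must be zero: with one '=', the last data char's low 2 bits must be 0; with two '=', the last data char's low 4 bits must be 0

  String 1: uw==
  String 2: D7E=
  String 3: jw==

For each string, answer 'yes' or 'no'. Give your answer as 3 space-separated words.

String 1: 'uw==' → valid
String 2: 'D7E=' → valid
String 3: 'jw==' → valid

Answer: yes yes yes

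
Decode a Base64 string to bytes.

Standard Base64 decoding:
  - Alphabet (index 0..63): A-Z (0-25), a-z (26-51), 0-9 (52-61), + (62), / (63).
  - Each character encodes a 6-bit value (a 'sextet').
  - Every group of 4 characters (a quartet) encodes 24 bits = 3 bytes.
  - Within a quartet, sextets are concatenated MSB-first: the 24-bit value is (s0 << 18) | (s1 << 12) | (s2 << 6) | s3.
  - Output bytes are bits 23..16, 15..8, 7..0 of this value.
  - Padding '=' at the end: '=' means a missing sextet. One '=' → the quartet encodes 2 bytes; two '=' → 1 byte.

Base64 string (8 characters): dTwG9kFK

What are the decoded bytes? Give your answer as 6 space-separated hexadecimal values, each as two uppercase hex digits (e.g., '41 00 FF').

Answer: 75 3C 06 F6 41 4A

Derivation:
After char 0 ('d'=29): chars_in_quartet=1 acc=0x1D bytes_emitted=0
After char 1 ('T'=19): chars_in_quartet=2 acc=0x753 bytes_emitted=0
After char 2 ('w'=48): chars_in_quartet=3 acc=0x1D4F0 bytes_emitted=0
After char 3 ('G'=6): chars_in_quartet=4 acc=0x753C06 -> emit 75 3C 06, reset; bytes_emitted=3
After char 4 ('9'=61): chars_in_quartet=1 acc=0x3D bytes_emitted=3
After char 5 ('k'=36): chars_in_quartet=2 acc=0xF64 bytes_emitted=3
After char 6 ('F'=5): chars_in_quartet=3 acc=0x3D905 bytes_emitted=3
After char 7 ('K'=10): chars_in_quartet=4 acc=0xF6414A -> emit F6 41 4A, reset; bytes_emitted=6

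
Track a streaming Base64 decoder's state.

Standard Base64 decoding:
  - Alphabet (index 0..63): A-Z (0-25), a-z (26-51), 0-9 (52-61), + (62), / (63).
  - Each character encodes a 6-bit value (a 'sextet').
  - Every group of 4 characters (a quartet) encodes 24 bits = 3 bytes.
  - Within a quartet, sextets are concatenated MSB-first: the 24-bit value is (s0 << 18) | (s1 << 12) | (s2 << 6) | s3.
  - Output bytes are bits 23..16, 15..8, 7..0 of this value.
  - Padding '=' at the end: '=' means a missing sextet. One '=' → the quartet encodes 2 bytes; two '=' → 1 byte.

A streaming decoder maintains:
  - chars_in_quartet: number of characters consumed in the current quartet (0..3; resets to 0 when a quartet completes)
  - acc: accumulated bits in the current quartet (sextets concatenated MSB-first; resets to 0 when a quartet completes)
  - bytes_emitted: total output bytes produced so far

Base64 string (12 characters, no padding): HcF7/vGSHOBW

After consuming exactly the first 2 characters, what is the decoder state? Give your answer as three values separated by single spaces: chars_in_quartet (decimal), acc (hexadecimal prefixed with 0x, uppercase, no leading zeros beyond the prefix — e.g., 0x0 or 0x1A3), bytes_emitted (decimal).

Answer: 2 0x1DC 0

Derivation:
After char 0 ('H'=7): chars_in_quartet=1 acc=0x7 bytes_emitted=0
After char 1 ('c'=28): chars_in_quartet=2 acc=0x1DC bytes_emitted=0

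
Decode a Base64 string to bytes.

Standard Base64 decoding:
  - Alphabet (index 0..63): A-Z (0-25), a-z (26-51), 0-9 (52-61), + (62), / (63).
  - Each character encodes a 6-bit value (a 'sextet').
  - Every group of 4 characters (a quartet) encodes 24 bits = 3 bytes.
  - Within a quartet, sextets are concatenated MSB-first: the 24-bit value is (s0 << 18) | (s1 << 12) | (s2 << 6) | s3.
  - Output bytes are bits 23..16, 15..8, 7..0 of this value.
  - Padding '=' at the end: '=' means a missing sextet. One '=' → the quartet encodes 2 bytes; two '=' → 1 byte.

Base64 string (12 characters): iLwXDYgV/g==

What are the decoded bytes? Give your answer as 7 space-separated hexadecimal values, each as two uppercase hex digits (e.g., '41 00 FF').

After char 0 ('i'=34): chars_in_quartet=1 acc=0x22 bytes_emitted=0
After char 1 ('L'=11): chars_in_quartet=2 acc=0x88B bytes_emitted=0
After char 2 ('w'=48): chars_in_quartet=3 acc=0x222F0 bytes_emitted=0
After char 3 ('X'=23): chars_in_quartet=4 acc=0x88BC17 -> emit 88 BC 17, reset; bytes_emitted=3
After char 4 ('D'=3): chars_in_quartet=1 acc=0x3 bytes_emitted=3
After char 5 ('Y'=24): chars_in_quartet=2 acc=0xD8 bytes_emitted=3
After char 6 ('g'=32): chars_in_quartet=3 acc=0x3620 bytes_emitted=3
After char 7 ('V'=21): chars_in_quartet=4 acc=0xD8815 -> emit 0D 88 15, reset; bytes_emitted=6
After char 8 ('/'=63): chars_in_quartet=1 acc=0x3F bytes_emitted=6
After char 9 ('g'=32): chars_in_quartet=2 acc=0xFE0 bytes_emitted=6
Padding '==': partial quartet acc=0xFE0 -> emit FE; bytes_emitted=7

Answer: 88 BC 17 0D 88 15 FE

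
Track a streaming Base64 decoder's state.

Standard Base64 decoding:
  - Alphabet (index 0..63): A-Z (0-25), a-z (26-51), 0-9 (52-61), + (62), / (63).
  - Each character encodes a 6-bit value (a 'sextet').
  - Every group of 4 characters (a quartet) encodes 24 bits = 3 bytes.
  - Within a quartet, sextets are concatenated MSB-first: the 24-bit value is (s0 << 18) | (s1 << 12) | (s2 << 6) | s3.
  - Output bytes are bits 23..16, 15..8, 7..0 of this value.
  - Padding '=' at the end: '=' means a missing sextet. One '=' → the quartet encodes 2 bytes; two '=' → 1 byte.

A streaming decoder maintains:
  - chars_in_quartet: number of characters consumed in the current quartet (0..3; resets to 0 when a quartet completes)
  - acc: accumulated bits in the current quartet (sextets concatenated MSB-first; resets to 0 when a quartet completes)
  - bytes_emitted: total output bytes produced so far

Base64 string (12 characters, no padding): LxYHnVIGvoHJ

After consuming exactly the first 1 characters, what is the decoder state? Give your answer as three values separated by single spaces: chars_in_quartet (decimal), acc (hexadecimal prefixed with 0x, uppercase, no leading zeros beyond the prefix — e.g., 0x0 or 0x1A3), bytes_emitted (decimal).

Answer: 1 0xB 0

Derivation:
After char 0 ('L'=11): chars_in_quartet=1 acc=0xB bytes_emitted=0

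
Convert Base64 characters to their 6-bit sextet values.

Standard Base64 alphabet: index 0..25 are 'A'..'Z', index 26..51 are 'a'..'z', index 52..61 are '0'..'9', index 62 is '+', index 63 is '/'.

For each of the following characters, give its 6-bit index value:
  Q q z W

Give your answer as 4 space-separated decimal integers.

'Q': A..Z range, ord('Q') − ord('A') = 16
'q': a..z range, 26 + ord('q') − ord('a') = 42
'z': a..z range, 26 + ord('z') − ord('a') = 51
'W': A..Z range, ord('W') − ord('A') = 22

Answer: 16 42 51 22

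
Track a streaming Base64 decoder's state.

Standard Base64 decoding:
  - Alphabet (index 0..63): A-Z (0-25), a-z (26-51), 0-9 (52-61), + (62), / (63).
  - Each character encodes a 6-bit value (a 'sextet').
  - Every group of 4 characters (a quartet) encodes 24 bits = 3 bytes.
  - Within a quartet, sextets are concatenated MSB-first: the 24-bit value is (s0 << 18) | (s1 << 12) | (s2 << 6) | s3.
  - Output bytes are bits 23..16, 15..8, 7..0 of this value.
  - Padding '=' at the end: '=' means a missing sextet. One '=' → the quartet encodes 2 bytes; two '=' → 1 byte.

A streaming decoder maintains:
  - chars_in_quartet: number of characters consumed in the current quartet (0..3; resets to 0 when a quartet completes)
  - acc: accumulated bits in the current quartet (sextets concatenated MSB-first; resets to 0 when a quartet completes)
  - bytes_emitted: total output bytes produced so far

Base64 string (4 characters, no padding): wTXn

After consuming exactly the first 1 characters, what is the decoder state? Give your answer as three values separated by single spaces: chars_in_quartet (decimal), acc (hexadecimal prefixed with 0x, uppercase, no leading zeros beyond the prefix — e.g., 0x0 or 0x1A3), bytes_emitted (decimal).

After char 0 ('w'=48): chars_in_quartet=1 acc=0x30 bytes_emitted=0

Answer: 1 0x30 0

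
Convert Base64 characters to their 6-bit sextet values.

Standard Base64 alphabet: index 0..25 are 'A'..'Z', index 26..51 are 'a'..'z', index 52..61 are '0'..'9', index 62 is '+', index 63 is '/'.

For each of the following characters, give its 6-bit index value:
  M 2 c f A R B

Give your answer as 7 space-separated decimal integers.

'M': A..Z range, ord('M') − ord('A') = 12
'2': 0..9 range, 52 + ord('2') − ord('0') = 54
'c': a..z range, 26 + ord('c') − ord('a') = 28
'f': a..z range, 26 + ord('f') − ord('a') = 31
'A': A..Z range, ord('A') − ord('A') = 0
'R': A..Z range, ord('R') − ord('A') = 17
'B': A..Z range, ord('B') − ord('A') = 1

Answer: 12 54 28 31 0 17 1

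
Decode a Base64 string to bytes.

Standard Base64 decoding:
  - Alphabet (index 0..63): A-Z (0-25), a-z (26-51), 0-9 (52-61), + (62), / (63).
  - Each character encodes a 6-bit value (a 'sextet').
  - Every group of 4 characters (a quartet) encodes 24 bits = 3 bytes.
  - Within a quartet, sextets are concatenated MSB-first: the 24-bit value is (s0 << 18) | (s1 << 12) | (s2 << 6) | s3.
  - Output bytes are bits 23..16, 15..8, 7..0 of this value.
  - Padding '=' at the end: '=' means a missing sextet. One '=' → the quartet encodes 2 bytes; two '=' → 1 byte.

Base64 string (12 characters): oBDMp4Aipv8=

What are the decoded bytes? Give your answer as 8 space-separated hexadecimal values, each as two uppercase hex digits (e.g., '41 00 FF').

Answer: A0 10 CC A7 80 22 A6 FF

Derivation:
After char 0 ('o'=40): chars_in_quartet=1 acc=0x28 bytes_emitted=0
After char 1 ('B'=1): chars_in_quartet=2 acc=0xA01 bytes_emitted=0
After char 2 ('D'=3): chars_in_quartet=3 acc=0x28043 bytes_emitted=0
After char 3 ('M'=12): chars_in_quartet=4 acc=0xA010CC -> emit A0 10 CC, reset; bytes_emitted=3
After char 4 ('p'=41): chars_in_quartet=1 acc=0x29 bytes_emitted=3
After char 5 ('4'=56): chars_in_quartet=2 acc=0xA78 bytes_emitted=3
After char 6 ('A'=0): chars_in_quartet=3 acc=0x29E00 bytes_emitted=3
After char 7 ('i'=34): chars_in_quartet=4 acc=0xA78022 -> emit A7 80 22, reset; bytes_emitted=6
After char 8 ('p'=41): chars_in_quartet=1 acc=0x29 bytes_emitted=6
After char 9 ('v'=47): chars_in_quartet=2 acc=0xA6F bytes_emitted=6
After char 10 ('8'=60): chars_in_quartet=3 acc=0x29BFC bytes_emitted=6
Padding '=': partial quartet acc=0x29BFC -> emit A6 FF; bytes_emitted=8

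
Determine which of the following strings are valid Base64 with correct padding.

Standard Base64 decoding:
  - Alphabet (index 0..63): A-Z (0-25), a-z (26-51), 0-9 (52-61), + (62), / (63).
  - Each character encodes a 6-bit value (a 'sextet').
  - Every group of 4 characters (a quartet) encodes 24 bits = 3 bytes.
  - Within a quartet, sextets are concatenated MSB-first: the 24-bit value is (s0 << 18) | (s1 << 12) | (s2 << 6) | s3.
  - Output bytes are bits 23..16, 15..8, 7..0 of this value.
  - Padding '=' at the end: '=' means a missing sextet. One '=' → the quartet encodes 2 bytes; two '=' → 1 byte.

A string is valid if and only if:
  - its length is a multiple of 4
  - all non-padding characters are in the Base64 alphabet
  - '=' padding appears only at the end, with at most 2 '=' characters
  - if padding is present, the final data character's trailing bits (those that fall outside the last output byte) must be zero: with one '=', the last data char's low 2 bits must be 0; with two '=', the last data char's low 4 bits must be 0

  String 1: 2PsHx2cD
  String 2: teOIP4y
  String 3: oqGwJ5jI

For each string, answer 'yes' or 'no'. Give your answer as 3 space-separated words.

Answer: yes no yes

Derivation:
String 1: '2PsHx2cD' → valid
String 2: 'teOIP4y' → invalid (len=7 not mult of 4)
String 3: 'oqGwJ5jI' → valid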